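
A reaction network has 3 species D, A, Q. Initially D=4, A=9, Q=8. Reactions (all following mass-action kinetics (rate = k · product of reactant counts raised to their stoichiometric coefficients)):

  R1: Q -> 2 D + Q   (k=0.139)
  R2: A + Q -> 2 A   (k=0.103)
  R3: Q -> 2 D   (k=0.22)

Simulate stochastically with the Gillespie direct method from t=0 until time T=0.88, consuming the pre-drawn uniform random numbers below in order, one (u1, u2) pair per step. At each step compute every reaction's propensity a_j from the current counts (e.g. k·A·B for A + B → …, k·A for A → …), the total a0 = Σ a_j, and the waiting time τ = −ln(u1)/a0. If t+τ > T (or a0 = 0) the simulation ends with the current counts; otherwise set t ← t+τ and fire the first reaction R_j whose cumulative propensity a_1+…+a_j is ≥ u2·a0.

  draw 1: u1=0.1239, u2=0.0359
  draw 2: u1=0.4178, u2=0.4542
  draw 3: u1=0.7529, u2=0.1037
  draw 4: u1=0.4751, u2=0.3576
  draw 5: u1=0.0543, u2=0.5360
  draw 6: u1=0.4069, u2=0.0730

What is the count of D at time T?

D at T = 6

t=0.000: D=4 A=9 Q=8
Draw 1: a1=1.112, a2=7.416, a3=1.760, a0=10.288; τ=−ln(0.1239)/10.288=0.203 → t=0.203; u2·a0=0.0359·10.288=0.369 ≤ a1=1.112 → R1 fires; D=6 A=9 Q=8
Draw 2: a1=1.112, a2=7.416, a3=1.760, a0=10.288; τ=−ln(0.4178)/10.288=0.085 → t=0.288; u2·a0=0.4542·10.288=4.673; a1=1.112 < 4.673 ≤ a1+a2=8.528 → R2 fires; D=6 A=10 Q=7
Draw 3: a1=0.973, a2=7.210, a3=1.540, a0=9.723; τ=−ln(0.7529)/9.723=0.029 → t=0.317; u2·a0=0.1037·9.723=1.008; a1=0.973 < 1.008 ≤ a1+a2=8.183 → R2 fires; D=6 A=11 Q=6
Draw 4: a1=0.834, a2=6.798, a3=1.320, a0=8.952; τ=−ln(0.4751)/8.952=0.083 → t=0.400; u2·a0=0.3576·8.952=3.201; a1=0.834 < 3.201 ≤ a1+a2=7.632 → R2 fires; D=6 A=12 Q=5
Draw 5: a1=0.695, a2=6.180, a3=1.100, a0=7.975; τ=−ln(0.0543)/7.975=0.365 → t=0.765; u2·a0=0.5360·7.975=4.275; a1=0.695 < 4.275 ≤ a1+a2=6.875 → R2 fires; D=6 A=13 Q=4
Draw 6: a1=0.556, a2=5.356, a3=0.880, a0=6.792; τ=−ln(0.4069)/6.792=0.132 → t=0.898 > T=0.88: stop.
Read off D at T=0.88: 6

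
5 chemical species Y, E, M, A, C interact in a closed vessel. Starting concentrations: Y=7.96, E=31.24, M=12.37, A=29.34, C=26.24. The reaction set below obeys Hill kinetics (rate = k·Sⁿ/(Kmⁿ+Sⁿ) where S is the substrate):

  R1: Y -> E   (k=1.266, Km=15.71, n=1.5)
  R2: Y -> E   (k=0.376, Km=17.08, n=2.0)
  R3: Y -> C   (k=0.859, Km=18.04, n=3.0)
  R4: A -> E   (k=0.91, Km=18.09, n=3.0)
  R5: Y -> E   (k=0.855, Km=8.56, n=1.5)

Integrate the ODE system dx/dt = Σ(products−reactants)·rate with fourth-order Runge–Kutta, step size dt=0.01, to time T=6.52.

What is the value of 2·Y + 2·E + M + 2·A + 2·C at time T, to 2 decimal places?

Check how each reaction changes W = 2·Y + 2·E + M + 2·A + 2·C (weight of products minus weight of reactants):
R1: Y -> E: (2·1) − (2·1) = 2 − 2 = 0
R2: Y -> E: (2·1) − (2·1) = 2 − 2 = 0
R3: Y -> C: (2·1) − (2·1) = 2 − 2 = 0
R4: A -> E: (2·1) − (2·1) = 2 − 2 = 0
R5: Y -> E: (2·1) − (2·1) = 2 − 2 = 0
Every reaction leaves W unchanged, so W is conserved and no simulation is needed: W(T) = W(0) = 2·7.96 + 2·31.24 + 12.37 + 2·29.34 + 2·26.24 = 201.93

Value at T = 201.93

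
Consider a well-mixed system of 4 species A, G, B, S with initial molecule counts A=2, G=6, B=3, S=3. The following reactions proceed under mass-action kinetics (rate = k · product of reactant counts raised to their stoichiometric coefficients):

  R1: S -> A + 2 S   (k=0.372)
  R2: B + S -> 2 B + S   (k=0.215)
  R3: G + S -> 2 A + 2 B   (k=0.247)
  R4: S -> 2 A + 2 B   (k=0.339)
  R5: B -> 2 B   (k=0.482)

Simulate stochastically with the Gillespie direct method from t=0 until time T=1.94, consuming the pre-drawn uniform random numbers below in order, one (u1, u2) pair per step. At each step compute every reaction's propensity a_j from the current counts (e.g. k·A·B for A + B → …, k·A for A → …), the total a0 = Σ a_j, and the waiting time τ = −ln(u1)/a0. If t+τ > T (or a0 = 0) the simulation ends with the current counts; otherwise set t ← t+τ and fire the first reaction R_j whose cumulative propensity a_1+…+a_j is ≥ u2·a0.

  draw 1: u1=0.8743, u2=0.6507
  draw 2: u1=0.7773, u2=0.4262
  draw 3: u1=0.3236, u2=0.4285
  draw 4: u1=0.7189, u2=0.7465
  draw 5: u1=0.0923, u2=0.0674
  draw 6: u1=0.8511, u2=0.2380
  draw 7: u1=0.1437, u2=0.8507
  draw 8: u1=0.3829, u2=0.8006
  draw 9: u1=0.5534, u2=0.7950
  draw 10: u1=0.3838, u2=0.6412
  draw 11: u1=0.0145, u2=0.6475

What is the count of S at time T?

t=0.000: A=2 G=6 B=3 S=3
Draw 1: a1=1.116, a2=1.935, a3=4.446, a4=1.017, a5=1.446, a0=9.960; τ=−ln(0.8743)/9.960=0.013 → t=0.013; u2·a0=0.6507·9.960=6.481; a1+a2=3.051 < 6.481 ≤ a1+…+a3=7.497 → R3 fires; A=4 G=5 B=5 S=2
Draw 2: a1=0.744, a2=2.150, a3=2.470, a4=0.678, a5=2.410, a0=8.452; τ=−ln(0.7773)/8.452=0.030 → t=0.043; u2·a0=0.4262·8.452=3.602; a1+a2=2.894 < 3.602 ≤ a1+…+a3=5.364 → R3 fires; A=6 G=4 B=7 S=1
Draw 3: a1=0.372, a2=1.505, a3=0.988, a4=0.339, a5=3.374, a0=6.578; τ=−ln(0.3236)/6.578=0.172 → t=0.215; u2·a0=0.4285·6.578=2.819; a1+a2=1.877 < 2.819 ≤ a1+…+a3=2.865 → R3 fires; A=8 G=3 B=9 S=0
Draw 4: a1=0.000, a2=0.000, a3=0.000, a4=0.000, a5=4.338, a0=4.338; τ=−ln(0.7189)/4.338=0.076 → t=0.291; u2·a0=0.7465·4.338=3.238; a1+…+a4=0.000 < 3.238 ≤ a1+…+a5=4.338 → R5 fires; A=8 G=3 B=10 S=0
Draw 5: a1=0.000, a2=0.000, a3=0.000, a4=0.000, a5=4.820, a0=4.820; τ=−ln(0.0923)/4.820=0.494 → t=0.785; u2·a0=0.0674·4.820=0.325; a1+…+a4=0.000 < 0.325 ≤ a1+…+a5=4.820 → R5 fires; A=8 G=3 B=11 S=0
Draw 6: a1=0.000, a2=0.000, a3=0.000, a4=0.000, a5=5.302, a0=5.302; τ=−ln(0.8511)/5.302=0.030 → t=0.816; u2·a0=0.2380·5.302=1.262; a1+…+a4=0.000 < 1.262 ≤ a1+…+a5=5.302 → R5 fires; A=8 G=3 B=12 S=0
Draw 7: a1=0.000, a2=0.000, a3=0.000, a4=0.000, a5=5.784, a0=5.784; τ=−ln(0.1437)/5.784=0.335 → t=1.151; u2·a0=0.8507·5.784=4.920; a1+…+a4=0.000 < 4.920 ≤ a1+…+a5=5.784 → R5 fires; A=8 G=3 B=13 S=0
Draw 8: a1=0.000, a2=0.000, a3=0.000, a4=0.000, a5=6.266, a0=6.266; τ=−ln(0.3829)/6.266=0.153 → t=1.304; u2·a0=0.8006·6.266=5.017; a1+…+a4=0.000 < 5.017 ≤ a1+…+a5=6.266 → R5 fires; A=8 G=3 B=14 S=0
Draw 9: a1=0.000, a2=0.000, a3=0.000, a4=0.000, a5=6.748, a0=6.748; τ=−ln(0.5534)/6.748=0.088 → t=1.392; u2·a0=0.7950·6.748=5.365; a1+…+a4=0.000 < 5.365 ≤ a1+…+a5=6.748 → R5 fires; A=8 G=3 B=15 S=0
Draw 10: a1=0.000, a2=0.000, a3=0.000, a4=0.000, a5=7.230, a0=7.230; τ=−ln(0.3838)/7.230=0.132 → t=1.524; u2·a0=0.6412·7.230=4.636; a1+…+a4=0.000 < 4.636 ≤ a1+…+a5=7.230 → R5 fires; A=8 G=3 B=16 S=0
Draw 11: a1=0.000, a2=0.000, a3=0.000, a4=0.000, a5=7.712, a0=7.712; τ=−ln(0.0145)/7.712=0.549 → t=2.073 > T=1.94: stop.
Read off S at T=1.94: 0

S at T = 0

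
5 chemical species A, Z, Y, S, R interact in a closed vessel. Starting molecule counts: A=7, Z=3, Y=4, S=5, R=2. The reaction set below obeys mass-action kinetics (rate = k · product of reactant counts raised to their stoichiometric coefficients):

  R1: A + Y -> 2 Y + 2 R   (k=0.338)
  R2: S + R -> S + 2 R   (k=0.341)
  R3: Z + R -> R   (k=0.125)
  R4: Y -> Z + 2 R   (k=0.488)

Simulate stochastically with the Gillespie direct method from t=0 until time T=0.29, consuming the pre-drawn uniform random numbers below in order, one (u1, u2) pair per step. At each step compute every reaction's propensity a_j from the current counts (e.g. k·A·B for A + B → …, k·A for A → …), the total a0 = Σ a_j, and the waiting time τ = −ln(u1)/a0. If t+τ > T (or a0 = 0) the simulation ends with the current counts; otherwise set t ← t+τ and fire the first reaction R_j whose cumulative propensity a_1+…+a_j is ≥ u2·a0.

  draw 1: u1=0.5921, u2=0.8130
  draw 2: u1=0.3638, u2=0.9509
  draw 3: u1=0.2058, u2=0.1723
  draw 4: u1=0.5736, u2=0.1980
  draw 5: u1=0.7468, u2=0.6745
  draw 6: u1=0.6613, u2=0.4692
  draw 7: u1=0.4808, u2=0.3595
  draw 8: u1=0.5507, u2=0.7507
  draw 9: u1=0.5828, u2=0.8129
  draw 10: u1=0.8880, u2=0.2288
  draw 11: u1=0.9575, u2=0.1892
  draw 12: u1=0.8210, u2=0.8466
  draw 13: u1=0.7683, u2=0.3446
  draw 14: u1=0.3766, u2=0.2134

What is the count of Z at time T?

Z at T = 2

t=0.000: A=7 Z=3 Y=4 S=5 R=2
Draw 1: a1=9.464, a2=3.410, a3=0.750, a4=1.952, a0=15.576; τ=−ln(0.5921)/15.576=0.034 → t=0.034; u2·a0=0.8130·15.576=12.663; a1=9.464 < 12.663 ≤ a1+a2=12.874 → R2 fires; A=7 Z=3 Y=4 S=5 R=3
Draw 2: a1=9.464, a2=5.115, a3=1.125, a4=1.952, a0=17.656; τ=−ln(0.3638)/17.656=0.057 → t=0.091; u2·a0=0.9509·17.656=16.789; a1+…+a3=15.704 < 16.789 ≤ a1+…+a4=17.656 → R4 fires; A=7 Z=4 Y=3 S=5 R=5
Draw 3: a1=7.098, a2=8.525, a3=2.500, a4=1.464, a0=19.587; τ=−ln(0.2058)/19.587=0.081 → t=0.172; u2·a0=0.1723·19.587=3.375 ≤ a1=7.098 → R1 fires; A=6 Z=4 Y=4 S=5 R=7
Draw 4: a1=8.112, a2=11.935, a3=3.500, a4=1.952, a0=25.499; τ=−ln(0.5736)/25.499=0.022 → t=0.193; u2·a0=0.1980·25.499=5.049 ≤ a1=8.112 → R1 fires; A=5 Z=4 Y=5 S=5 R=9
Draw 5: a1=8.450, a2=15.345, a3=4.500, a4=2.440, a0=30.735; τ=−ln(0.7468)/30.735=0.009 → t=0.203; u2·a0=0.6745·30.735=20.731; a1=8.450 < 20.731 ≤ a1+a2=23.795 → R2 fires; A=5 Z=4 Y=5 S=5 R=10
Draw 6: a1=8.450, a2=17.050, a3=5.000, a4=2.440, a0=32.940; τ=−ln(0.6613)/32.940=0.013 → t=0.215; u2·a0=0.4692·32.940=15.455; a1=8.450 < 15.455 ≤ a1+a2=25.500 → R2 fires; A=5 Z=4 Y=5 S=5 R=11
Draw 7: a1=8.450, a2=18.755, a3=5.500, a4=2.440, a0=35.145; τ=−ln(0.4808)/35.145=0.021 → t=0.236; u2·a0=0.3595·35.145=12.635; a1=8.450 < 12.635 ≤ a1+a2=27.205 → R2 fires; A=5 Z=4 Y=5 S=5 R=12
Draw 8: a1=8.450, a2=20.460, a3=6.000, a4=2.440, a0=37.350; τ=−ln(0.5507)/37.350=0.016 → t=0.252; u2·a0=0.7507·37.350=28.039; a1=8.450 < 28.039 ≤ a1+a2=28.910 → R2 fires; A=5 Z=4 Y=5 S=5 R=13
Draw 9: a1=8.450, a2=22.165, a3=6.500, a4=2.440, a0=39.555; τ=−ln(0.5828)/39.555=0.014 → t=0.266; u2·a0=0.8129·39.555=32.154; a1+a2=30.615 < 32.154 ≤ a1+…+a3=37.115 → R3 fires; A=5 Z=3 Y=5 S=5 R=13
Draw 10: a1=8.450, a2=22.165, a3=4.875, a4=2.440, a0=37.930; τ=−ln(0.8880)/37.930=0.003 → t=0.269; u2·a0=0.2288·37.930=8.678; a1=8.450 < 8.678 ≤ a1+a2=30.615 → R2 fires; A=5 Z=3 Y=5 S=5 R=14
Draw 11: a1=8.450, a2=23.870, a3=5.250, a4=2.440, a0=40.010; τ=−ln(0.9575)/40.010=0.001 → t=0.270; u2·a0=0.1892·40.010=7.570 ≤ a1=8.450 → R1 fires; A=4 Z=3 Y=6 S=5 R=16
Draw 12: a1=8.112, a2=27.280, a3=6.000, a4=2.928, a0=44.320; τ=−ln(0.8210)/44.320=0.004 → t=0.275; u2·a0=0.8466·44.320=37.521; a1+a2=35.392 < 37.521 ≤ a1+…+a3=41.392 → R3 fires; A=4 Z=2 Y=6 S=5 R=16
Draw 13: a1=8.112, a2=27.280, a3=4.000, a4=2.928, a0=42.320; τ=−ln(0.7683)/42.320=0.006 → t=0.281; u2·a0=0.3446·42.320=14.583; a1=8.112 < 14.583 ≤ a1+a2=35.392 → R2 fires; A=4 Z=2 Y=6 S=5 R=17
Draw 14: a1=8.112, a2=28.985, a3=4.250, a4=2.928, a0=44.275; τ=−ln(0.3766)/44.275=0.022 → t=0.303 > T=0.29: stop.
Read off Z at T=0.29: 2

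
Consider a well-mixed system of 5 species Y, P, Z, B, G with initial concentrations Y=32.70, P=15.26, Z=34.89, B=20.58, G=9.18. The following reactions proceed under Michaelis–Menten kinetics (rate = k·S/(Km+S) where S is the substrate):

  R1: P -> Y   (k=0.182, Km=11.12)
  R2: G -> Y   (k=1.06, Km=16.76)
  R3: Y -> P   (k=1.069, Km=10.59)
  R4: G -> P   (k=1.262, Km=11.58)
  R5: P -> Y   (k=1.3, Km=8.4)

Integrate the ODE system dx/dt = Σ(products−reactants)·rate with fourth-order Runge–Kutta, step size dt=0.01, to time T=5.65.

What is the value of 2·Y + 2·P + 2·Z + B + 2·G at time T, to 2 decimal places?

Value at T = 204.64

Check how each reaction changes W = 2·Y + 2·P + 2·Z + B + 2·G (weight of products minus weight of reactants):
R1: P -> Y: (2·1) − (2·1) = 2 − 2 = 0
R2: G -> Y: (2·1) − (2·1) = 2 − 2 = 0
R3: Y -> P: (2·1) − (2·1) = 2 − 2 = 0
R4: G -> P: (2·1) − (2·1) = 2 − 2 = 0
R5: P -> Y: (2·1) − (2·1) = 2 − 2 = 0
Every reaction leaves W unchanged, so W is conserved and no simulation is needed: W(T) = W(0) = 2·32.70 + 2·15.26 + 2·34.89 + 20.58 + 2·9.18 = 204.64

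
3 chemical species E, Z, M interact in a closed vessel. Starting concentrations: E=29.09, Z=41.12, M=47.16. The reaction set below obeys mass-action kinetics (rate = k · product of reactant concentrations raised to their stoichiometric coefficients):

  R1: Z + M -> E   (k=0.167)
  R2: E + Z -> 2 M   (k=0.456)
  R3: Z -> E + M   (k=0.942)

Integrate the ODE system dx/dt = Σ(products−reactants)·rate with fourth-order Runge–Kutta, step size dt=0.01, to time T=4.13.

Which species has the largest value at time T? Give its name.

Dominant species at T: M

RK4 with dt=0.01: 413 steps to T=4.13. Trajectory (selected grid times):
t=0.00: E=29.09 Z=41.12 M=47.16
t=0.46: E=26.99 Z=0.00 M=74.15
t=0.92: E=26.99 Z=0.00 M=74.15
t=1.38: E=26.99 Z=0.00 M=74.15
t=1.84: E=26.99 Z=0.00 M=74.15
t=2.29: E=26.99 Z=0.00 M=74.15
t=2.75: E=26.99 Z=0.00 M=74.15
t=3.21: E=26.99 Z=0.00 M=74.15
t=3.67: E=26.99 Z=0.00 M=74.15
t=4.13: E=26.99 Z=0.00 M=74.15
At T=4.13: E=26.99 Z=0.00 M=74.15; the largest is M.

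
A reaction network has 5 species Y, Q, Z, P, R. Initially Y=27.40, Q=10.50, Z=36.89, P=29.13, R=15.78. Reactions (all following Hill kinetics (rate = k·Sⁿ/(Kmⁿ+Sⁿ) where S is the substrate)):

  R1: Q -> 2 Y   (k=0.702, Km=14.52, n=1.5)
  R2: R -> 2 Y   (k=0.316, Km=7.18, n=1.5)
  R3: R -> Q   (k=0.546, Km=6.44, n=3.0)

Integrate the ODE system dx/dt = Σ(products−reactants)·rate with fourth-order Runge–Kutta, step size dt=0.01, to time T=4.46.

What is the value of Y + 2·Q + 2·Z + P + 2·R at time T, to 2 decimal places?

Check how each reaction changes W = Y + 2·Q + 2·Z + P + 2·R (weight of products minus weight of reactants):
R1: Q -> 2 Y: (1·2) − (2·1) = 2 − 2 = 0
R2: R -> 2 Y: (1·2) − (2·1) = 2 − 2 = 0
R3: R -> Q: (2·1) − (2·1) = 2 − 2 = 0
Every reaction leaves W unchanged, so W is conserved and no simulation is needed: W(T) = W(0) = 27.40 + 2·10.50 + 2·36.89 + 29.13 + 2·15.78 = 182.87

Value at T = 182.87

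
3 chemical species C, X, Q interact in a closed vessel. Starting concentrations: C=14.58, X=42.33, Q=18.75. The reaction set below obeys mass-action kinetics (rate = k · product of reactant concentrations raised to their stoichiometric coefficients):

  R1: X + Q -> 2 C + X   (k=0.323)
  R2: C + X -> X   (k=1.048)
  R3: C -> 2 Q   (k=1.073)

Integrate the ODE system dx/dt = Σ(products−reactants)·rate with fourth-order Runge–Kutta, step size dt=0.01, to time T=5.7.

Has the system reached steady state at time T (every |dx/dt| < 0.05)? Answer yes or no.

RK4 with dt=0.01: 570 steps to T=5.7. Trajectory (selected grid times):
t=0.00: C=14.58 X=42.33 Q=18.75
t=0.63: C=0.01 X=42.33 Q=0.01
t=1.27: C=0.00 X=42.33 Q=0.00
t=1.90: C=0.00 X=42.33 Q=0.00
t=2.53: C=0.00 X=42.33 Q=0.00
t=3.17: C=0.00 X=42.33 Q=0.00
t=3.80: C=0.00 X=42.33 Q=0.00
t=4.43: C=0.00 X=42.33 Q=0.00
t=5.07: C=0.00 X=42.33 Q=0.00
t=5.70: C=0.00 X=42.33 Q=0.00
Rates at T: R1=0.0000, R2=0.0000, R3=0.0000
dx/dt at T (Σ net stoichiometry × rate): C=-0.0000, X=+0.0000, Q=-0.0000
Largest |dx/dt| is |-0.0000| (Q) < 0.05 → steady.

Steady state at T: yes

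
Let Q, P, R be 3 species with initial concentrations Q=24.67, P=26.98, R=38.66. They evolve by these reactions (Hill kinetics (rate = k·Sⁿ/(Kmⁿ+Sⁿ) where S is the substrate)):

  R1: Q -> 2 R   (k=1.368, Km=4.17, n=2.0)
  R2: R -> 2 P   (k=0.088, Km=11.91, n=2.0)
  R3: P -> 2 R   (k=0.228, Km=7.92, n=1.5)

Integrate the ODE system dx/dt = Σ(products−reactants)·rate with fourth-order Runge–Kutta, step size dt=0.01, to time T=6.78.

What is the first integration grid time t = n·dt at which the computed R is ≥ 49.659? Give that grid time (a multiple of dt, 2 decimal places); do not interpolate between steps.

RK4 with dt=0.01: 678 steps to T=6.78. Trajectory (selected grid times):
t=0.00: Q=24.67 P=26.98 R=38.66
t=0.75: Q=23.67 P=26.95 R=40.89
t=1.51: Q=22.67 P=26.93 R=43.14
t=2.26: Q=21.68 P=26.90 R=45.35
t=3.01: Q=20.69 P=26.88 R=47.56
t=3.72: Q=19.76 P=26.86 R=49.65
t=3.73: Q=19.74 P=26.86 R=49.67
t=3.77: Q=19.69 P=26.86 R=49.79
t=4.52: Q=18.71 P=26.83 R=51.98
t=5.27: Q=17.74 P=26.81 R=54.17
t=6.03: Q=16.75 P=26.79 R=56.36
t=6.78: Q=15.79 P=26.77 R=58.52
R(3.72)=49.645 < 49.659 but R(3.73)=49.675 ≥ 49.659, so the first grid time is t=3.73.

Threshold first reached at t = 3.73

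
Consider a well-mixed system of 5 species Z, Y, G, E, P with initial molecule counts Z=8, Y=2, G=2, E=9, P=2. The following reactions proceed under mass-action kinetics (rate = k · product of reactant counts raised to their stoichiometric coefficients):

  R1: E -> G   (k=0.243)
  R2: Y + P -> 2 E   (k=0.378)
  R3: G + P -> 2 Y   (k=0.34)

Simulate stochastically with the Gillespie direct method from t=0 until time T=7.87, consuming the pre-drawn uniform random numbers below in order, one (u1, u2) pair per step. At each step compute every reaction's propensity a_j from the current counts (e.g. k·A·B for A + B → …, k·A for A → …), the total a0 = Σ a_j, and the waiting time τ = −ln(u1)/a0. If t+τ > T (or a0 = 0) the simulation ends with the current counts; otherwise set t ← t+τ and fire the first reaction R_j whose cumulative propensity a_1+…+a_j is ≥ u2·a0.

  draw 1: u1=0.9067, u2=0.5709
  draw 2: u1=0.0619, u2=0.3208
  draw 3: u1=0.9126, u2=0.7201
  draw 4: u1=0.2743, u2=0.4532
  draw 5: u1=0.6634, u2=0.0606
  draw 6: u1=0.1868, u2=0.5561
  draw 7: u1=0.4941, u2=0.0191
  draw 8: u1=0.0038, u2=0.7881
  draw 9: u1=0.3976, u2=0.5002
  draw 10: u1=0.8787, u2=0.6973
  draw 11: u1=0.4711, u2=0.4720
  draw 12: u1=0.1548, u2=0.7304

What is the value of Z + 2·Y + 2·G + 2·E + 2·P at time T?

Value at T = 38

Check how each reaction changes W = Z + 2·Y + 2·G + 2·E + 2·P (weight of products minus weight of reactants):
R1: E -> G: (2·1) − (2·1) = 2 − 2 = 0
R2: Y + P -> 2 E: (2·2) − (2·1 + 2·1) = 4 − 4 = 0
R3: G + P -> 2 Y: (2·2) − (2·1 + 2·1) = 4 − 4 = 0
Every reaction leaves W unchanged, so W is conserved and no simulation is needed: W(T) = W(0) = 8 + 2·2 + 2·2 + 2·9 + 2·2 = 38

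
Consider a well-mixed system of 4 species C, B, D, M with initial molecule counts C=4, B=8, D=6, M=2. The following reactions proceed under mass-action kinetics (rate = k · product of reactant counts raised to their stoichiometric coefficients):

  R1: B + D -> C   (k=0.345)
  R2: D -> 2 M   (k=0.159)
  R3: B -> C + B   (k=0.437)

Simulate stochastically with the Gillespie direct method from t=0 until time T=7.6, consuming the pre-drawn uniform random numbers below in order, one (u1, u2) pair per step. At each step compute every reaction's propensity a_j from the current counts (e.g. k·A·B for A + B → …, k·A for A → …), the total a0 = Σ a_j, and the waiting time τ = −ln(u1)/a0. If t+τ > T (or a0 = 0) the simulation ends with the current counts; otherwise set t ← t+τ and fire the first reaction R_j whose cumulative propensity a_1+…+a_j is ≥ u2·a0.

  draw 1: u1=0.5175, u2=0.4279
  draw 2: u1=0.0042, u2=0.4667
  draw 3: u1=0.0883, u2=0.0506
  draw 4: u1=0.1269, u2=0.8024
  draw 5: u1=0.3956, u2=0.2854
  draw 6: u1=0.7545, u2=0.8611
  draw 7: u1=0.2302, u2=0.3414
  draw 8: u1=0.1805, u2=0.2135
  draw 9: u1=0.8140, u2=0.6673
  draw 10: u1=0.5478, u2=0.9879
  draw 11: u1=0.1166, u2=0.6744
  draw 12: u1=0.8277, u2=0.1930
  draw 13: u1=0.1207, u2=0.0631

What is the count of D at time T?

D at T = 0

t=0.000: C=4 B=8 D=6 M=2
Draw 1: a1=16.560, a2=0.954, a3=3.496, a0=21.010; τ=−ln(0.5175)/21.010=0.031 → t=0.031; u2·a0=0.4279·21.010=8.990 ≤ a1=16.560 → R1 fires; C=5 B=7 D=5 M=2
Draw 2: a1=12.075, a2=0.795, a3=3.059, a0=15.929; τ=−ln(0.0042)/15.929=0.344 → t=0.375; u2·a0=0.4667·15.929=7.434 ≤ a1=12.075 → R1 fires; C=6 B=6 D=4 M=2
Draw 3: a1=8.280, a2=0.636, a3=2.622, a0=11.538; τ=−ln(0.0883)/11.538=0.210 → t=0.585; u2·a0=0.0506·11.538=0.584 ≤ a1=8.280 → R1 fires; C=7 B=5 D=3 M=2
Draw 4: a1=5.175, a2=0.477, a3=2.185, a0=7.837; τ=−ln(0.1269)/7.837=0.263 → t=0.849; u2·a0=0.8024·7.837=6.288; a1+a2=5.652 < 6.288 ≤ a1+…+a3=7.837 → R3 fires; C=8 B=5 D=3 M=2
Draw 5: a1=5.175, a2=0.477, a3=2.185, a0=7.837; τ=−ln(0.3956)/7.837=0.118 → t=0.967; u2·a0=0.2854·7.837=2.237 ≤ a1=5.175 → R1 fires; C=9 B=4 D=2 M=2
Draw 6: a1=2.760, a2=0.318, a3=1.748, a0=4.826; τ=−ln(0.7545)/4.826=0.058 → t=1.025; u2·a0=0.8611·4.826=4.156; a1+a2=3.078 < 4.156 ≤ a1+…+a3=4.826 → R3 fires; C=10 B=4 D=2 M=2
Draw 7: a1=2.760, a2=0.318, a3=1.748, a0=4.826; τ=−ln(0.2302)/4.826=0.304 → t=1.330; u2·a0=0.3414·4.826=1.648 ≤ a1=2.760 → R1 fires; C=11 B=3 D=1 M=2
Draw 8: a1=1.035, a2=0.159, a3=1.311, a0=2.505; τ=−ln(0.1805)/2.505=0.683 → t=2.013; u2·a0=0.2135·2.505=0.535 ≤ a1=1.035 → R1 fires; C=12 B=2 D=0 M=2
Draw 9: a1=0.000, a2=0.000, a3=0.874, a0=0.874; τ=−ln(0.8140)/0.874=0.235 → t=2.249; u2·a0=0.6673·0.874=0.583; a1+a2=0.000 < 0.583 ≤ a1+…+a3=0.874 → R3 fires; C=13 B=2 D=0 M=2
Draw 10: a1=0.000, a2=0.000, a3=0.874, a0=0.874; τ=−ln(0.5478)/0.874=0.689 → t=2.937; u2·a0=0.9879·0.874=0.863; a1+a2=0.000 < 0.863 ≤ a1+…+a3=0.874 → R3 fires; C=14 B=2 D=0 M=2
Draw 11: a1=0.000, a2=0.000, a3=0.874, a0=0.874; τ=−ln(0.1166)/0.874=2.459 → t=5.396; u2·a0=0.6744·0.874=0.589; a1+a2=0.000 < 0.589 ≤ a1+…+a3=0.874 → R3 fires; C=15 B=2 D=0 M=2
Draw 12: a1=0.000, a2=0.000, a3=0.874, a0=0.874; τ=−ln(0.8277)/0.874=0.216 → t=5.612; u2·a0=0.1930·0.874=0.169; a1+a2=0.000 < 0.169 ≤ a1+…+a3=0.874 → R3 fires; C=16 B=2 D=0 M=2
Draw 13: a1=0.000, a2=0.000, a3=0.874, a0=0.874; τ=−ln(0.1207)/0.874=2.419 → t=8.032 > T=7.6: stop.
Read off D at T=7.6: 0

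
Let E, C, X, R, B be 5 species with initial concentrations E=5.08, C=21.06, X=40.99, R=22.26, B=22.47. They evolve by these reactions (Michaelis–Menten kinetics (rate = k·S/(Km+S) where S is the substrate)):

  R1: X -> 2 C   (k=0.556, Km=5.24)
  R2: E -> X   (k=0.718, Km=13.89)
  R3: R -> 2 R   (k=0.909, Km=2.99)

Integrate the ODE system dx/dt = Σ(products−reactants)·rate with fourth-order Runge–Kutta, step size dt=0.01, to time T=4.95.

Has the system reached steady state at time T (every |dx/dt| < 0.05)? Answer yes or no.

Steady state at T: no

RK4 with dt=0.01: 495 steps to T=4.95. Trajectory (selected grid times):
t=0.00: E=5.08 C=21.06 X=40.99 R=22.26 B=22.47
t=0.55: E=4.98 C=21.60 X=40.82 R=22.70 B=22.47
t=1.10: E=4.87 C=22.14 X=40.66 R=23.14 B=22.47
t=1.65: E=4.77 C=22.69 X=40.49 R=23.59 B=22.47
t=2.20: E=4.67 C=23.23 X=40.32 R=24.03 B=22.47
t=2.75: E=4.57 C=23.77 X=40.14 R=24.48 B=22.47
t=3.30: E=4.47 C=24.31 X=39.97 R=24.92 B=22.47
t=3.85: E=4.38 C=24.85 X=39.80 R=25.37 B=22.47
t=4.40: E=4.28 C=25.39 X=39.62 R=25.82 B=22.47
t=4.95: E=4.19 C=25.93 X=39.44 R=26.26 B=22.47
Rates at T: R1=0.4908, R2=0.1665, R3=0.8161
dx/dt at T (Σ net stoichiometry × rate): E=-0.1665, C=+0.9816, X=-0.3243, R=+0.8161, B=+0.0000
Largest |dx/dt| is |+0.9816| (C) ≥ 0.05 → not steady.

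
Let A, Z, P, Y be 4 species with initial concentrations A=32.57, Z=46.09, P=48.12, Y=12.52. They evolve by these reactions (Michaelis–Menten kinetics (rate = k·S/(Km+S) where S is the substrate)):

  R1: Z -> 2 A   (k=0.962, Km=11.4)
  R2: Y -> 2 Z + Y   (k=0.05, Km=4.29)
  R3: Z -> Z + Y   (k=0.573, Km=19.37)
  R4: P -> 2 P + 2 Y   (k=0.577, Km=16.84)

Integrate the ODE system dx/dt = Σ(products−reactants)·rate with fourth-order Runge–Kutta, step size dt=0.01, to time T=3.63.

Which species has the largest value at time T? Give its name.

RK4 with dt=0.01: 363 steps to T=3.63. Trajectory (selected grid times):
t=0.00: A=32.57 Z=46.09 P=48.12 Y=12.52
t=0.40: A=33.19 Z=45.81 P=48.29 Y=13.02
t=0.81: A=33.82 Z=45.53 P=48.47 Y=13.54
t=1.21: A=34.43 Z=45.25 P=48.64 Y=14.04
t=1.61: A=35.05 Z=44.97 P=48.81 Y=14.55
t=2.02: A=35.68 Z=44.69 P=48.99 Y=15.06
t=2.42: A=36.29 Z=44.42 P=49.16 Y=15.57
t=2.82: A=36.90 Z=44.14 P=49.33 Y=16.07
t=3.23: A=37.53 Z=43.86 P=49.51 Y=16.58
t=3.63: A=38.14 Z=43.59 P=49.68 Y=17.09
At T=3.63: A=38.14 Z=43.59 P=49.68 Y=17.09; the largest is P.

Dominant species at T: P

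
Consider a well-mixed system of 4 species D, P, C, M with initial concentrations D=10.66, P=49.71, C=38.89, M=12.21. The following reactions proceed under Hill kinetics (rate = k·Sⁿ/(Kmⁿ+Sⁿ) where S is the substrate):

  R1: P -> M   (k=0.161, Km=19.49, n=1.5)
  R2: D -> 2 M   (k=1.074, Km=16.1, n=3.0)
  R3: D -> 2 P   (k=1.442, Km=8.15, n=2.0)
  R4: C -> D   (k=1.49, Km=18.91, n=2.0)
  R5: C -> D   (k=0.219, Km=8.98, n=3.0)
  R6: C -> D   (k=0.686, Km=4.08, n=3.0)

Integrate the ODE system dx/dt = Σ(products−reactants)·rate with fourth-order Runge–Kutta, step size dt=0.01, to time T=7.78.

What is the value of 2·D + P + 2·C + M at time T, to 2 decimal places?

Check how each reaction changes W = 2·D + P + 2·C + M (weight of products minus weight of reactants):
R1: P -> M: (1·1) − (1·1) = 1 − 1 = 0
R2: D -> 2 M: (1·2) − (2·1) = 2 − 2 = 0
R3: D -> 2 P: (1·2) − (2·1) = 2 − 2 = 0
R4: C -> D: (2·1) − (2·1) = 2 − 2 = 0
R5: C -> D: (2·1) − (2·1) = 2 − 2 = 0
R6: C -> D: (2·1) − (2·1) = 2 − 2 = 0
Every reaction leaves W unchanged, so W is conserved and no simulation is needed: W(T) = W(0) = 2·10.66 + 49.71 + 2·38.89 + 12.21 = 161.02

Value at T = 161.02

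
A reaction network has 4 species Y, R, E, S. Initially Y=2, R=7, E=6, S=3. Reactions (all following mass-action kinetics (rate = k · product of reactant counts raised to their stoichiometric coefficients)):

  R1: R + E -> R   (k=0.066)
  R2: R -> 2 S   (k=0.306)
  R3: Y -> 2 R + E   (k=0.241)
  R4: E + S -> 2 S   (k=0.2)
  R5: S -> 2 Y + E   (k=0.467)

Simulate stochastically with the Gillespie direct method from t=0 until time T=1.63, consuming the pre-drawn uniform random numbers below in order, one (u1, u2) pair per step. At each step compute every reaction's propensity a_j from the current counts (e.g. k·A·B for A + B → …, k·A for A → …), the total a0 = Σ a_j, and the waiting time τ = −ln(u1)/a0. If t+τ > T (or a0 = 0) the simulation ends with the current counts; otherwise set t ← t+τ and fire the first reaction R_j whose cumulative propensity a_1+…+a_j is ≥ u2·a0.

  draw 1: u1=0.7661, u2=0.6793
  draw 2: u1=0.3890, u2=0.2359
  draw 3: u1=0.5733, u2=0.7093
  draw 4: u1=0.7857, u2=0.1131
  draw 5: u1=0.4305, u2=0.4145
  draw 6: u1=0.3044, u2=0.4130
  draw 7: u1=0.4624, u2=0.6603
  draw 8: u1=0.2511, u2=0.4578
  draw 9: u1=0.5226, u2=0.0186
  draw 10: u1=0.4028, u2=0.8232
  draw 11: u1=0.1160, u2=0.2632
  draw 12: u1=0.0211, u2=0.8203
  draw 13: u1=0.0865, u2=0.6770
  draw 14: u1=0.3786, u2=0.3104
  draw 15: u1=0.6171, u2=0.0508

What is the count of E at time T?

t=0.000: Y=2 R=7 E=6 S=3
Draw 1: a1=2.772, a2=2.142, a3=0.482, a4=3.600, a5=1.401, a0=10.397; τ=−ln(0.7661)/10.397=0.026 → t=0.026; u2·a0=0.6793·10.397=7.063; a1+…+a3=5.396 < 7.063 ≤ a1+…+a4=8.996 → R4 fires; Y=2 R=7 E=5 S=4
Draw 2: a1=2.310, a2=2.142, a3=0.482, a4=4.000, a5=1.868, a0=10.802; τ=−ln(0.3890)/10.802=0.087 → t=0.113; u2·a0=0.2359·10.802=2.548; a1=2.310 < 2.548 ≤ a1+a2=4.452 → R2 fires; Y=2 R=6 E=5 S=6
Draw 3: a1=1.980, a2=1.836, a3=0.482, a4=6.000, a5=2.802, a0=13.100; τ=−ln(0.5733)/13.100=0.042 → t=0.156; u2·a0=0.7093·13.100=9.292; a1+…+a3=4.298 < 9.292 ≤ a1+…+a4=10.298 → R4 fires; Y=2 R=6 E=4 S=7
Draw 4: a1=1.584, a2=1.836, a3=0.482, a4=5.600, a5=3.269, a0=12.771; τ=−ln(0.7857)/12.771=0.019 → t=0.174; u2·a0=0.1131·12.771=1.444 ≤ a1=1.584 → R1 fires; Y=2 R=6 E=3 S=7
Draw 5: a1=1.188, a2=1.836, a3=0.482, a4=4.200, a5=3.269, a0=10.975; τ=−ln(0.4305)/10.975=0.077 → t=0.251; u2·a0=0.4145·10.975=4.549; a1+…+a3=3.506 < 4.549 ≤ a1+…+a4=7.706 → R4 fires; Y=2 R=6 E=2 S=8
Draw 6: a1=0.792, a2=1.836, a3=0.482, a4=3.200, a5=3.736, a0=10.046; τ=−ln(0.3044)/10.046=0.118 → t=0.370; u2·a0=0.4130·10.046=4.149; a1+…+a3=3.110 < 4.149 ≤ a1+…+a4=6.310 → R4 fires; Y=2 R=6 E=1 S=9
Draw 7: a1=0.396, a2=1.836, a3=0.482, a4=1.800, a5=4.203, a0=8.717; τ=−ln(0.4624)/8.717=0.088 → t=0.458; u2·a0=0.6603·8.717=5.756; a1+…+a4=4.514 < 5.756 ≤ a1+…+a5=8.717 → R5 fires; Y=4 R=6 E=2 S=8
Draw 8: a1=0.792, a2=1.836, a3=0.964, a4=3.200, a5=3.736, a0=10.528; τ=−ln(0.2511)/10.528=0.131 → t=0.589; u2·a0=0.4578·10.528=4.820; a1+…+a3=3.592 < 4.820 ≤ a1+…+a4=6.792 → R4 fires; Y=4 R=6 E=1 S=9
Draw 9: a1=0.396, a2=1.836, a3=0.964, a4=1.800, a5=4.203, a0=9.199; τ=−ln(0.5226)/9.199=0.071 → t=0.660; u2·a0=0.0186·9.199=0.171 ≤ a1=0.396 → R1 fires; Y=4 R=6 E=0 S=9
Draw 10: a1=0.000, a2=1.836, a3=0.964, a4=0.000, a5=4.203, a0=7.003; τ=−ln(0.4028)/7.003=0.130 → t=0.790; u2·a0=0.8232·7.003=5.765; a1+…+a4=2.800 < 5.765 ≤ a1+…+a5=7.003 → R5 fires; Y=6 R=6 E=1 S=8
Draw 11: a1=0.396, a2=1.836, a3=1.446, a4=1.600, a5=3.736, a0=9.014; τ=−ln(0.1160)/9.014=0.239 → t=1.029; u2·a0=0.2632·9.014=2.372; a1+a2=2.232 < 2.372 ≤ a1+…+a3=3.678 → R3 fires; Y=5 R=8 E=2 S=8
Draw 12: a1=1.056, a2=2.448, a3=1.205, a4=3.200, a5=3.736, a0=11.645; τ=−ln(0.0211)/11.645=0.331 → t=1.360; u2·a0=0.8203·11.645=9.552; a1+…+a4=7.909 < 9.552 ≤ a1+…+a5=11.645 → R5 fires; Y=7 R=8 E=3 S=7
Draw 13: a1=1.584, a2=2.448, a3=1.687, a4=4.200, a5=3.269, a0=13.188; τ=−ln(0.0865)/13.188=0.186 → t=1.546; u2·a0=0.6770·13.188=8.928; a1+…+a3=5.719 < 8.928 ≤ a1+…+a4=9.919 → R4 fires; Y=7 R=8 E=2 S=8
Draw 14: a1=1.056, a2=2.448, a3=1.687, a4=3.200, a5=3.736, a0=12.127; τ=−ln(0.3786)/12.127=0.080 → t=1.626; u2·a0=0.3104·12.127=3.764; a1+a2=3.504 < 3.764 ≤ a1+…+a3=5.191 → R3 fires; Y=6 R=10 E=3 S=8
Draw 15: a1=1.980, a2=3.060, a3=1.446, a4=4.800, a5=3.736, a0=15.022; τ=−ln(0.6171)/15.022=0.032 → t=1.658 > T=1.63: stop.
Read off E at T=1.63: 3

E at T = 3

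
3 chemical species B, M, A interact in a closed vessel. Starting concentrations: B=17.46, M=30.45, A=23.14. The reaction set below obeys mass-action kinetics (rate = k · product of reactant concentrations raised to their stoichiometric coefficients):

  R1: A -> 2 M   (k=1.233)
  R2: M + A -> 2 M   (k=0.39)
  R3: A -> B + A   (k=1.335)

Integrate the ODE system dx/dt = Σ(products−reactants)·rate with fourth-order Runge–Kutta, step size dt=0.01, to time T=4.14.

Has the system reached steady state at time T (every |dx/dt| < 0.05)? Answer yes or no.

Steady state at T: yes

RK4 with dt=0.01: 414 steps to T=4.14. Trajectory (selected grid times):
t=0.00: B=17.46 M=30.45 A=23.14
t=0.46: B=19.22 M=55.22 A=0.00
t=0.92: B=19.22 M=55.22 A=0.00
t=1.38: B=19.22 M=55.22 A=0.00
t=1.84: B=19.22 M=55.22 A=0.00
t=2.30: B=19.22 M=55.22 A=0.00
t=2.76: B=19.22 M=55.22 A=0.00
t=3.22: B=19.22 M=55.22 A=0.00
t=3.68: B=19.22 M=55.22 A=0.00
t=4.14: B=19.22 M=55.22 A=0.00
Rates at T: R1=0.0000, R2=0.0000, R3=0.0000
dx/dt at T (Σ net stoichiometry × rate): B=+0.0000, M=+0.0000, A=-0.0000
Largest |dx/dt| is |+0.0000| (M) < 0.05 → steady.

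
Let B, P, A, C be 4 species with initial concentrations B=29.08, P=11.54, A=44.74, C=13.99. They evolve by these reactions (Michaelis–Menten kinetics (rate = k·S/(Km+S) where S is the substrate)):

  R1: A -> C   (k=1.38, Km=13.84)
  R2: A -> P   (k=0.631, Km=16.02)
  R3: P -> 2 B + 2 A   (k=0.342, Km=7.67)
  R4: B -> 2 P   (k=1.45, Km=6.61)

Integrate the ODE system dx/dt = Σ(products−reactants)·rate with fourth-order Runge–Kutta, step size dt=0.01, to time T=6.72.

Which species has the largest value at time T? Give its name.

RK4 with dt=0.01: 672 steps to T=6.72. Trajectory (selected grid times):
t=0.00: B=29.08 P=11.54 A=44.74 C=13.99
t=0.75: B=28.51 P=13.50 A=43.92 C=14.78
t=1.49: B=27.97 P=15.41 A=43.14 C=15.55
t=2.24: B=27.45 P=17.34 A=42.36 C=16.34
t=2.99: B=26.93 P=19.25 A=41.60 C=17.11
t=3.73: B=26.44 P=21.12 A=40.87 C=17.88
t=4.48: B=25.95 P=23.01 A=40.14 C=18.65
t=5.23: B=25.47 P=24.88 A=39.42 C=19.42
t=5.97: B=25.01 P=26.72 A=38.72 C=20.17
t=6.72: B=24.56 P=28.57 A=38.03 C=20.93
At T=6.72: B=24.56 P=28.57 A=38.03 C=20.93; the largest is A.

Dominant species at T: A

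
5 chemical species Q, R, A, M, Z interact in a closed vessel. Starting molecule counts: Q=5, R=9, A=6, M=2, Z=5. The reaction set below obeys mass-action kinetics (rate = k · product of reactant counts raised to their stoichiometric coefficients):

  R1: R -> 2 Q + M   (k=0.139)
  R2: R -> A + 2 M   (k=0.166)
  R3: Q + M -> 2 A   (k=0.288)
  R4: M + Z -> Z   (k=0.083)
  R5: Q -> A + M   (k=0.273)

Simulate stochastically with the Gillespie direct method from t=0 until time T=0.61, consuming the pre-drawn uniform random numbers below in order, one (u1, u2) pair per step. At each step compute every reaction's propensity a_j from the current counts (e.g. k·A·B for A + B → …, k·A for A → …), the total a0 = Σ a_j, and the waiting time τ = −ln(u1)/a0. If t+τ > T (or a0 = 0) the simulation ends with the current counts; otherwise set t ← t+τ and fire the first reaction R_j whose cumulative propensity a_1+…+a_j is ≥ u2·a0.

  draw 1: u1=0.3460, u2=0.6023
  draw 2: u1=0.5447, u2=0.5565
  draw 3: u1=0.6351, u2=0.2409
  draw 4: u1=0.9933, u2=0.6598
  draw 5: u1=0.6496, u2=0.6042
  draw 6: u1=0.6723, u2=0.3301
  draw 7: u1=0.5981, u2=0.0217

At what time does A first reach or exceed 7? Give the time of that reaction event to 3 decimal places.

t=0.000: Q=5 R=9 A=6 M=2 Z=5
Draw 1: a1=1.251, a2=1.494, a3=2.880, a4=0.830, a5=1.365, a0=7.820; τ=−ln(0.3460)/7.820=0.136 → t=0.136; u2·a0=0.6023·7.820=4.710; a1+a2=2.745 < 4.710 ≤ a1+…+a3=5.625 → R3 fires; Q=4 R=9 A=8 M=1 Z=5
Draw 2: a1=1.251, a2=1.494, a3=1.152, a4=0.415, a5=1.092, a0=5.404; τ=−ln(0.5447)/5.404=0.112 → t=0.248; u2·a0=0.5565·5.404=3.007; a1+a2=2.745 < 3.007 ≤ a1+…+a3=3.897 → R3 fires; Q=3 R=9 A=10 M=0 Z=5
Draw 3: a1=1.251, a2=1.494, a3=0.000, a4=0.000, a5=0.819, a0=3.564; τ=−ln(0.6351)/3.564=0.127 → t=0.376; u2·a0=0.2409·3.564=0.859 ≤ a1=1.251 → R1 fires; Q=5 R=8 A=10 M=1 Z=5
Draw 4: a1=1.112, a2=1.328, a3=1.440, a4=0.415, a5=1.365, a0=5.660; τ=−ln(0.9933)/5.660=0.001 → t=0.377; u2·a0=0.6598·5.660=3.734; a1+a2=2.440 < 3.734 ≤ a1+…+a3=3.880 → R3 fires; Q=4 R=8 A=12 M=0 Z=5
Draw 5: a1=1.112, a2=1.328, a3=0.000, a4=0.000, a5=1.092, a0=3.532; τ=−ln(0.6496)/3.532=0.122 → t=0.499; u2·a0=0.6042·3.532=2.134; a1=1.112 < 2.134 ≤ a1+a2=2.440 → R2 fires; Q=4 R=7 A=13 M=2 Z=5
Draw 6: a1=0.973, a2=1.162, a3=2.304, a4=0.830, a5=1.092, a0=6.361; τ=−ln(0.6723)/6.361=0.062 → t=0.561; u2·a0=0.3301·6.361=2.100; a1=0.973 < 2.100 ≤ a1+a2=2.135 → R2 fires; Q=4 R=6 A=14 M=4 Z=5
Draw 7: a1=0.834, a2=0.996, a3=4.608, a4=1.660, a5=1.092, a0=9.190; τ=−ln(0.5981)/9.190=0.056 → t=0.617 > T=0.61: stop.
A first becomes ≥ 7 when it reaches 8 at the event at t=0.136.

Threshold first reached at t = 0.136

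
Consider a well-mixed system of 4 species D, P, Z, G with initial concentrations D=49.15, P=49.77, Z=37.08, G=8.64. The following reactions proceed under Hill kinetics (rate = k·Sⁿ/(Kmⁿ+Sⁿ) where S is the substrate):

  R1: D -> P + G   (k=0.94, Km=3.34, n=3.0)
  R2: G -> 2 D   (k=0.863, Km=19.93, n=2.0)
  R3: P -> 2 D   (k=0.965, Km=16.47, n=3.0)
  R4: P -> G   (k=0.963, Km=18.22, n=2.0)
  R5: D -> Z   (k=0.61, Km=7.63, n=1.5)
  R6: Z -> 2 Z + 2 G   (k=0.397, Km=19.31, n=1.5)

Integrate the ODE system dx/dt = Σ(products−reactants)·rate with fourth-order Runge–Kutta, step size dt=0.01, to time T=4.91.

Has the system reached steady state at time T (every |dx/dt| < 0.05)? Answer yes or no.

RK4 with dt=0.01: 491 steps to T=4.91. Trajectory (selected grid times):
t=0.00: D=49.15 P=49.77 Z=37.08 G=8.64
t=0.55: D=49.51 P=49.31 Z=37.56 G=9.86
t=1.09: D=49.90 P=48.86 Z=38.02 G=11.04
t=1.64: D=50.33 P=48.40 Z=38.50 G=12.22
t=2.18: D=50.78 P=47.95 Z=38.97 G=13.36
t=2.73: D=51.28 P=47.49 Z=39.45 G=14.51
t=3.27: D=51.80 P=47.05 Z=39.92 G=15.62
t=3.82: D=52.36 P=46.60 Z=40.40 G=16.74
t=4.36: D=52.94 P=46.16 Z=40.88 G=17.82
t=4.91: D=53.55 P=45.71 Z=41.36 G=18.90
Rates at T: R1=0.9398, R2=0.4087, R3=0.9219, R4=0.8310, R5=0.5789, R6=0.3010
dx/dt at T (Σ net stoichiometry × rate): D=+1.1425, P=-0.8131, Z=+0.8799, G=+1.9640
Largest |dx/dt| is |+1.9640| (G) ≥ 0.05 → not steady.

Steady state at T: no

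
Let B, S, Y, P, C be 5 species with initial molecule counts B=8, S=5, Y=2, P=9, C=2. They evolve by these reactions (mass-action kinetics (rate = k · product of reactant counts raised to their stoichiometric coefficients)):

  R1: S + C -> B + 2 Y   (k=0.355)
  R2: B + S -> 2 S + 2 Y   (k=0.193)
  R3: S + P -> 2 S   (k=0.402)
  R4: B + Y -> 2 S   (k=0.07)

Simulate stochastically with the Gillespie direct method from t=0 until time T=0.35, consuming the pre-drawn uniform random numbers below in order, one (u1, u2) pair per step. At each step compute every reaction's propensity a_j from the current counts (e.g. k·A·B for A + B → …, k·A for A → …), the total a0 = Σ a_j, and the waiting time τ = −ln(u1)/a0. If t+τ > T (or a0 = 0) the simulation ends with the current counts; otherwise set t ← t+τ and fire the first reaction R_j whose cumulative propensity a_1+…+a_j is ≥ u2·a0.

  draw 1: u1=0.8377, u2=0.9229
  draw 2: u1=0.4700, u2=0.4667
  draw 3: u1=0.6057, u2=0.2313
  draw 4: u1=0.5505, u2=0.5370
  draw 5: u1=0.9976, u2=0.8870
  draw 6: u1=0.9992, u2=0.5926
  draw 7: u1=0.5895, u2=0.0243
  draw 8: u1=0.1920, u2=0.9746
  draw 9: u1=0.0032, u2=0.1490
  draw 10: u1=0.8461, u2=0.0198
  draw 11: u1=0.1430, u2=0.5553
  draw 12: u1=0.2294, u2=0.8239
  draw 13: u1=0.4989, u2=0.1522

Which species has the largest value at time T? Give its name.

Dominant species at T: S

t=0.000: B=8 S=5 Y=2 P=9 C=2
Draw 1: a1=3.550, a2=7.720, a3=18.090, a4=1.120, a0=30.480; τ=−ln(0.8377)/30.480=0.006 → t=0.006; u2·a0=0.9229·30.480=28.130; a1+a2=11.270 < 28.130 ≤ a1+…+a3=29.360 → R3 fires; B=8 S=6 Y=2 P=8 C=2
Draw 2: a1=4.260, a2=9.264, a3=19.296, a4=1.120, a0=33.940; τ=−ln(0.4700)/33.940=0.022 → t=0.028; u2·a0=0.4667·33.940=15.840; a1+a2=13.524 < 15.840 ≤ a1+…+a3=32.820 → R3 fires; B=8 S=7 Y=2 P=7 C=2
Draw 3: a1=4.970, a2=10.808, a3=19.698, a4=1.120, a0=36.596; τ=−ln(0.6057)/36.596=0.014 → t=0.042; u2·a0=0.2313·36.596=8.465; a1=4.970 < 8.465 ≤ a1+a2=15.778 → R2 fires; B=7 S=8 Y=4 P=7 C=2
Draw 4: a1=5.680, a2=10.808, a3=22.512, a4=1.960, a0=40.960; τ=−ln(0.5505)/40.960=0.015 → t=0.056; u2·a0=0.5370·40.960=21.996; a1+a2=16.488 < 21.996 ≤ a1+…+a3=39.000 → R3 fires; B=7 S=9 Y=4 P=6 C=2
Draw 5: a1=6.390, a2=12.159, a3=21.708, a4=1.960, a0=42.217; τ=−ln(0.9976)/42.217=0.000 → t=0.056; u2·a0=0.8870·42.217=37.446; a1+a2=18.549 < 37.446 ≤ a1+…+a3=40.257 → R3 fires; B=7 S=10 Y=4 P=5 C=2
Draw 6: a1=7.100, a2=13.510, a3=20.100, a4=1.960, a0=42.670; τ=−ln(0.9992)/42.670=0.000 → t=0.056; u2·a0=0.5926·42.670=25.286; a1+a2=20.610 < 25.286 ≤ a1+…+a3=40.710 → R3 fires; B=7 S=11 Y=4 P=4 C=2
Draw 7: a1=7.810, a2=14.861, a3=17.688, a4=1.960, a0=42.319; τ=−ln(0.5895)/42.319=0.012 → t=0.069; u2·a0=0.0243·42.319=1.028 ≤ a1=7.810 → R1 fires; B=8 S=10 Y=6 P=4 C=1
Draw 8: a1=3.550, a2=15.440, a3=16.080, a4=3.360, a0=38.430; τ=−ln(0.1920)/38.430=0.043 → t=0.112; u2·a0=0.9746·38.430=37.454; a1+…+a3=35.070 < 37.454 ≤ a1+…+a4=38.430 → R4 fires; B=7 S=12 Y=5 P=4 C=1
Draw 9: a1=4.260, a2=16.212, a3=19.296, a4=2.450, a0=42.218; τ=−ln(0.0032)/42.218=0.136 → t=0.248; u2·a0=0.1490·42.218=6.290; a1=4.260 < 6.290 ≤ a1+a2=20.472 → R2 fires; B=6 S=13 Y=7 P=4 C=1
Draw 10: a1=4.615, a2=15.054, a3=20.904, a4=2.940, a0=43.513; τ=−ln(0.8461)/43.513=0.004 → t=0.252; u2·a0=0.0198·43.513=0.862 ≤ a1=4.615 → R1 fires; B=7 S=12 Y=9 P=4 C=0
Draw 11: a1=0.000, a2=16.212, a3=19.296, a4=4.410, a0=39.918; τ=−ln(0.1430)/39.918=0.049 → t=0.300; u2·a0=0.5553·39.918=22.166; a1+a2=16.212 < 22.166 ≤ a1+…+a3=35.508 → R3 fires; B=7 S=13 Y=9 P=3 C=0
Draw 12: a1=0.000, a2=17.563, a3=15.678, a4=4.410, a0=37.651; τ=−ln(0.2294)/37.651=0.039 → t=0.340; u2·a0=0.8239·37.651=31.021; a1+a2=17.563 < 31.021 ≤ a1+…+a3=33.241 → R3 fires; B=7 S=14 Y=9 P=2 C=0
Draw 13: a1=0.000, a2=18.914, a3=11.256, a4=4.410, a0=34.580; τ=−ln(0.4989)/34.580=0.020 → t=0.360 > T=0.35: stop.
At T=0.35: B=7 S=14 Y=9 P=2 C=0; the largest is S.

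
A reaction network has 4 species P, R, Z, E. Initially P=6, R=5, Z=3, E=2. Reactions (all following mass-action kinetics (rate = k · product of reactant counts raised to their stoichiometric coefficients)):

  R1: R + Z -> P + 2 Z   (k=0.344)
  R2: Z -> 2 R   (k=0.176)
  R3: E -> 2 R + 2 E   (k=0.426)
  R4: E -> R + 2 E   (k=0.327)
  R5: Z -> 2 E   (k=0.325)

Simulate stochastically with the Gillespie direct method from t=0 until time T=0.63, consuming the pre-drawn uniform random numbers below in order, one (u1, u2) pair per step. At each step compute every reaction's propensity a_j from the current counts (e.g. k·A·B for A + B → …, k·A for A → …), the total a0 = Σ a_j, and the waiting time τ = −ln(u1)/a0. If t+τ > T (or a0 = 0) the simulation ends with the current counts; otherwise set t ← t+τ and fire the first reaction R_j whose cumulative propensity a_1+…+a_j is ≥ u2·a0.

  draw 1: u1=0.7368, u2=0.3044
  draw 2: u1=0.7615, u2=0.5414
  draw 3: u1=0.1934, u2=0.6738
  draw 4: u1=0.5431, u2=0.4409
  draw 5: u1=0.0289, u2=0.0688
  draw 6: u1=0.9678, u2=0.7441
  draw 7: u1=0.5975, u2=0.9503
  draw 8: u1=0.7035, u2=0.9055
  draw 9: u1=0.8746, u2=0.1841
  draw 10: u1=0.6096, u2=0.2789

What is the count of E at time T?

t=0.000: P=6 R=5 Z=3 E=2
Draw 1: a1=5.160, a2=0.528, a3=0.852, a4=0.654, a5=0.975, a0=8.169; τ=−ln(0.7368)/8.169=0.037 → t=0.037; u2·a0=0.3044·8.169=2.487 ≤ a1=5.160 → R1 fires; P=7 R=4 Z=4 E=2
Draw 2: a1=5.504, a2=0.704, a3=0.852, a4=0.654, a5=1.300, a0=9.014; τ=−ln(0.7615)/9.014=0.030 → t=0.068; u2·a0=0.5414·9.014=4.880 ≤ a1=5.504 → R1 fires; P=8 R=3 Z=5 E=2
Draw 3: a1=5.160, a2=0.880, a3=0.852, a4=0.654, a5=1.625, a0=9.171; τ=−ln(0.1934)/9.171=0.179 → t=0.247; u2·a0=0.6738·9.171=6.179; a1+a2=6.040 < 6.179 ≤ a1+…+a3=6.892 → R3 fires; P=8 R=5 Z=5 E=3
Draw 4: a1=8.600, a2=0.880, a3=1.278, a4=0.981, a5=1.625, a0=13.364; τ=−ln(0.5431)/13.364=0.046 → t=0.292; u2·a0=0.4409·13.364=5.892 ≤ a1=8.600 → R1 fires; P=9 R=4 Z=6 E=3
Draw 5: a1=8.256, a2=1.056, a3=1.278, a4=0.981, a5=1.950, a0=13.521; τ=−ln(0.0289)/13.521=0.262 → t=0.555; u2·a0=0.0688·13.521=0.930 ≤ a1=8.256 → R1 fires; P=10 R=3 Z=7 E=3
Draw 6: a1=7.224, a2=1.232, a3=1.278, a4=0.981, a5=2.275, a0=12.990; τ=−ln(0.9678)/12.990=0.003 → t=0.557; u2·a0=0.7441·12.990=9.666; a1+a2=8.456 < 9.666 ≤ a1+…+a3=9.734 → R3 fires; P=10 R=5 Z=7 E=4
Draw 7: a1=12.040, a2=1.232, a3=1.704, a4=1.308, a5=2.275, a0=18.559; τ=−ln(0.5975)/18.559=0.028 → t=0.585; u2·a0=0.9503·18.559=17.637; a1+…+a4=16.284 < 17.637 ≤ a1+…+a5=18.559 → R5 fires; P=10 R=5 Z=6 E=6
Draw 8: a1=10.320, a2=1.056, a3=2.556, a4=1.962, a5=1.950, a0=17.844; τ=−ln(0.7035)/17.844=0.020 → t=0.605; u2·a0=0.9055·17.844=16.158; a1+…+a4=15.894 < 16.158 ≤ a1+…+a5=17.844 → R5 fires; P=10 R=5 Z=5 E=8
Draw 9: a1=8.600, a2=0.880, a3=3.408, a4=2.616, a5=1.625, a0=17.129; τ=−ln(0.8746)/17.129=0.008 → t=0.612; u2·a0=0.1841·17.129=3.153 ≤ a1=8.600 → R1 fires; P=11 R=4 Z=6 E=8
Draw 10: a1=8.256, a2=1.056, a3=3.408, a4=2.616, a5=1.950, a0=17.286; τ=−ln(0.6096)/17.286=0.029 → t=0.641 > T=0.63: stop.
Read off E at T=0.63: 8

E at T = 8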